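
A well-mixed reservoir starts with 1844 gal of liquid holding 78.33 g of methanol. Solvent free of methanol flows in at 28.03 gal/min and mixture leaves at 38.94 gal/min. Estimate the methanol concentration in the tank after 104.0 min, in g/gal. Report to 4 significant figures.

0.003649 g/gal

Total volume: dV/dt = Q_in − Q_out = -10.9100 gal/min, so V(t) = 1844 − 10.9100 t and V(104.0) = 709.360 gal.
Species balance (pure solvent in): dm/dt = −Q_out · m/V(t).
Separate: dm/m = −Q_out dt/V(t) ⇒ ln(m/m₀) = −(Q_out/(Q_in−Q_out)) ln(V/V₀).
m = m₀ (V₀/V)^(Q_out/(Q_in−Q_out)) = 78.33 × (1844/709.360)^(-3.56920) = 2.58873 g.
C = m/V = 2.58873/709.360 = 0.00364939 g/gal.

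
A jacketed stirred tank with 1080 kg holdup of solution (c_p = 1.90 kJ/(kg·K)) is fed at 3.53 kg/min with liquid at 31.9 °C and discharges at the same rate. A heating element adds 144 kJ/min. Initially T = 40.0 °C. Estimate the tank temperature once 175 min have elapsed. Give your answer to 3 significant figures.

45.8 °C

Energy balance: M c_p dT/dt = ṁ c_p (T_in − T) + 144.
Rearrange: dT/dt = (T_ss − T)/τ with τ = M/ṁ = 305.95 min and T_ss = T_in + Q̇/(ṁ c_p) = 53.370 °C.
Integrating: T(t) = T_ss + (T₀ − T_ss) e^(−t/τ).
T(175) = 53.370 + (-13.370)·e^(−175/305.95) = 53.370 + (-13.370)·0.56440 = 45.824 °C.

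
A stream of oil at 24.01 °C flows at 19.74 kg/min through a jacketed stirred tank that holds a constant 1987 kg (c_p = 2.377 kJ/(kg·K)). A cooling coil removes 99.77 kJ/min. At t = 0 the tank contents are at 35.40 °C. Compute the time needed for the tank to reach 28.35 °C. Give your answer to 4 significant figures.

74.21 min

M c_p dT/dt = ṁ c_p (T_in − T) − Q̇.
τ = M/ṁ = 100.659 min; T_ss = T_in − Q̇/(ṁ c_p) = 21.8837 °C.
T(t) = T_ss + (T₀ − T_ss) e^(−t/τ). Set T = 28.35:
e^(−t/τ) = (28.35 − 21.8837)/(35.40 − 21.8837) = 0.478407
t = −100.659 · ln(0.478407) = 74.2148 min.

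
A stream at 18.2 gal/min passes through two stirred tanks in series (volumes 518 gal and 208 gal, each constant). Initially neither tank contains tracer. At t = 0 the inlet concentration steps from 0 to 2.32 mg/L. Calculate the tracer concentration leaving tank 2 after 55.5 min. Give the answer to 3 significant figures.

Time constants: τᵢ = Vᵢ/Q for each well-mixed tank.
τ₁ = 518/18.2 = 28.462 min; τ₂ = 208/18.2 = 11.429 min.
Tank 1: C₁ = C_in(1 − e^(−t/τ₁)). Tank 2 (τ₁ ≠ τ₂): C₂ = C_in[1 − (τ₁ e^(−t/τ₁) − τ₂ e^(−t/τ₂))/(τ₁ − τ₂)].
At t = 55.5: e^(−t/τ₁) = 0.14227, e^(−t/τ₂) = 0.0077796.
C₂ = 2.32·[1 − (28.462·0.14227 − 11.429·0.0077796)/(17.033)] = 2.32·0.76748 = 1.7806 mg/L.

1.78 mg/L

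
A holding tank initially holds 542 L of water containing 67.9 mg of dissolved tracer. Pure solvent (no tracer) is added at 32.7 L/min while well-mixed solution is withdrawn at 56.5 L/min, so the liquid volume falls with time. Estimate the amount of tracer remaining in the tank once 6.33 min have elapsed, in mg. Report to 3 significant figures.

Let m(t) be the amount of tracer. Volume: V(t) = V₀ + (Q_in − Q_out) t = 542 − 23.800 t; V(6.33) = 391.35 L.
No tracer enters, so dm/dt = −Q_out · (m/V).
Separate: dm/m = −Q_out dt/V(t) ⇒ ln(m/m₀) = −(Q_out/(Q_in−Q_out)) ln(V/V₀).
m = m₀ (V₀/V)^(Q_out/(Q_in−Q_out)) = 67.9 × (542/391.35)^(-2.3739) = 31.340 mg.

31.3 mg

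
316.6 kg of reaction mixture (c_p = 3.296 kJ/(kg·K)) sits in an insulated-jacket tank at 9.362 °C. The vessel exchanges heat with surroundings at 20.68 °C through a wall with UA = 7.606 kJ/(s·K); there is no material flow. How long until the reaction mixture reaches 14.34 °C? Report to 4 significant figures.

79.51 s

M c_p dT/dt = −UA(T − T_amb).
τ = M c_p/UA = 137.196 s; T_ss = T_amb = 20.6800 °C.
T(t) = T_ss + (T₀ − T_ss)e^(−t/τ); set T = 14.34:
t = −τ ln[(T − T_ss)/(T₀ − T_ss)] = −137.196 · ln(0.560170) = 79.5073 s.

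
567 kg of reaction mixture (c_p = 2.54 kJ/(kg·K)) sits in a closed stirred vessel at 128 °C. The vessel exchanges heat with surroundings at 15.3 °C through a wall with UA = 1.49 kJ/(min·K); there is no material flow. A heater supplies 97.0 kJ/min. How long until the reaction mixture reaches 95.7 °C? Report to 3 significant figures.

Lumped-capacitance energy balance: M c_p dT/dt = UA(T_amb − T) + Q̇.
τ = M c_p/UA = 966.56 min; T_ss = T_amb + Q̇/UA = 15.3 + 97.0/1.49 = 80.401 °C.
T(t) = T_ss + (T₀ − T_ss)e^(−t/τ); set T = 95.7:
t = −τ ln[(T − T_ss)/(T₀ − T_ss)] = −966.56 · ln(0.32142) = 1097.1 min.

1100 min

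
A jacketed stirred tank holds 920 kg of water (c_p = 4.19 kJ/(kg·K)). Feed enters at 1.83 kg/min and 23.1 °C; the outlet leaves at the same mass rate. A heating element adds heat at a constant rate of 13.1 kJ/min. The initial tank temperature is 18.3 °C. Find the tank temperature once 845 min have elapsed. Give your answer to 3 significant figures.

First-law balance (no shaft work): M c_p dT/dt = ṁ c_p (T_in − T) + 13.1.
Rearrange: dT/dt = (T_ss − T)/τ with τ = M/ṁ = 502.73 min and T_ss = T_in + Q̇/(ṁ c_p) = 24.808 °C.
This is linear first-order; T(t) = T_ss + (T₀ − T_ss) e^(−t/τ).
T(845) = 24.808 + (-6.5085)·e^(−845/502.73) = 24.808 + (-6.5085)·0.18622 = 23.596 °C.

23.6 °C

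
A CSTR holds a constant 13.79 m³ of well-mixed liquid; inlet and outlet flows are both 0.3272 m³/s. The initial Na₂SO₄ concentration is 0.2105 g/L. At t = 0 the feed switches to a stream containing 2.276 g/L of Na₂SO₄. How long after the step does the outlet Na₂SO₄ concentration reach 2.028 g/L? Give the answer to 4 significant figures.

89.34 s

Mass balance on the solute (V constant): V dC/dt = Q(C_in − C), so τ = V/Q = 42.1455 s.
C(t) = C_in + (C₀ − C_in) e^(−t/τ). Set C = 2.028 and solve for t:
e^(−t/τ) = (C − C_in)/(C₀ − C_in) = (2.028 − 2.276)/(0.2105 − 2.276) = 0.120068
t = −τ ln(…) = 42.1455 × 2.11970 = 89.3357 s.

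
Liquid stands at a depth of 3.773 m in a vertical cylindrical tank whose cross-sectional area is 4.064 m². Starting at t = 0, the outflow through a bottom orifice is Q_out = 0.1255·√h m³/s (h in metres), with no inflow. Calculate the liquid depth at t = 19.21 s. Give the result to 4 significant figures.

Volume balance on the tank: A dh/dt = −0.1255 √h.
∫ h^(−1/2) dh = −(0.1255/A) ∫ dt, giving 2√h = 2√h₀ − (0.1255/A) t.
√h = √3.773 − 0.1255·19.21/(2·4.064) = 1.94242 − 0.296611 = 1.64581.
h = 1.64581² = 2.70869 m.

2.709 m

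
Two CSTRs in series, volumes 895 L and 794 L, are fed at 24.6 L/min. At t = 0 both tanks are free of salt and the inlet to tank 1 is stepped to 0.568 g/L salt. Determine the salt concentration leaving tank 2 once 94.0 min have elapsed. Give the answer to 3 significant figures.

Time constants: τᵢ = Vᵢ/Q for each well-mixed tank.
τ₁ = 895/24.6 = 36.382 min; τ₂ = 794/24.6 = 32.276 min.
Tank 1: C₁ = C_in(1 − e^(−t/τ₁)). Tank 2 (τ₁ ≠ τ₂): C₂ = C_in[1 − (τ₁ e^(−t/τ₁) − τ₂ e^(−t/τ₂))/(τ₁ − τ₂)].
At t = 94.0: e^(−t/τ₁) = 0.075495, e^(−t/τ₂) = 0.054348.
C₂ = 0.568·[1 − (36.382·0.075495 − 32.276·0.054348)/(4.1057)] = 0.568·0.75826 = 0.43069 g/L.

0.431 g/L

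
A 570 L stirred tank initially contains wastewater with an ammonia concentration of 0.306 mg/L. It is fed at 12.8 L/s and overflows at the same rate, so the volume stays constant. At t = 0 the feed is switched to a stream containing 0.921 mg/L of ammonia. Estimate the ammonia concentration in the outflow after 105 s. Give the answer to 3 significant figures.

Accumulation = in − out for the solute gives V dC/dt = Q(C_in − C).
So dC/dt = (C_in − C)/τ with τ = V/Q = 570/12.8 = 44.531 s.
Solution: C(t) = C_in + (C₀ − C_in) e^(−t/τ).
C(105) = 0.921 + (0.306 − 0.921)·e^(−105/44.531) = 0.921 + (-0.61500)·0.094619 = 0.86281 mg/L.

0.863 mg/L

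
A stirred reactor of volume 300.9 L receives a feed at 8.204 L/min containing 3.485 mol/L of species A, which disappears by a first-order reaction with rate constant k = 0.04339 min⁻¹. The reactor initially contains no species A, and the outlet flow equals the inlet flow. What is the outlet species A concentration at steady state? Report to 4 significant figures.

1.345 mol/L

Species balance: V dC/dt = Q C_in − Q C − k V C.
At steady state: 0 = Q C_in − (Q + kV) C_ss, so C_ss = Q C_in/(Q + kV).
C_ss = 8.204·3.485/(8.204 + 0.04339·300.9) = 28.5909/21.2601 = 1.34482 mol/L.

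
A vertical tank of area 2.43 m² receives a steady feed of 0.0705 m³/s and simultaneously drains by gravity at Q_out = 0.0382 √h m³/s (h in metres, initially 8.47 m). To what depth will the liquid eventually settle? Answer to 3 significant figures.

Level balance: A dh/dt = 0.0705 − 0.0382 √h. Setting dh/dt = 0:
Q_in = 0.0382 √h_ss ⇒ √h_ss = 0.0705/0.0382 = 1.8455.
h_ss = 1.8455² = 3.4061 m. (Since h₀ = 8.47 m > h_ss, the level will fall toward this value.)

3.41 m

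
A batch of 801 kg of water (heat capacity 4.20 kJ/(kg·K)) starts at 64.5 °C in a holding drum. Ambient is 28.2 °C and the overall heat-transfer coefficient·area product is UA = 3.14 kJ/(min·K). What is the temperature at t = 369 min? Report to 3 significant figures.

Unsteady energy balance on the tank contents: M c_p dT/dt = −UA(T − T_amb).
dT/dt = (T_ss − T)/τ with T_ss = T_amb = 28.200 °C, τ = M c_p/UA = 801·4.20/3.14 = 1071.4 min.
Solution: T(t) = T_ss + (T₀ − T_ss) e^(−t/τ).
T(369) = 28.200 + (36.300)·0.70864 = 53.924 °C.

53.9 °C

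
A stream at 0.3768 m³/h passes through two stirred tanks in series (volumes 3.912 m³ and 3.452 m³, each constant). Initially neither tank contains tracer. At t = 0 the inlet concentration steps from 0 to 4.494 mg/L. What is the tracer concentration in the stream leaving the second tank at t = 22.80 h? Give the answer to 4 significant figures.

Species balance on tank i: dCᵢ/dt = (Cᵢ₋₁ − Cᵢ)/τᵢ with τᵢ = Vᵢ/Q.
τ₁ = 3.912/0.3768 = 10.3822 h; τ₂ = 3.452/0.3768 = 9.16136 h.
Solving the cascade with C₁(0)=C₂(0)=0 gives C₂(t) = C_in[1 − (τ₁ e^(−t/τ₁) − τ₂ e^(−t/τ₂))/(τ₁ − τ₂)].
At t = 22.80: e^(−t/τ₁) = 0.111239, e^(−t/τ₂) = 0.0830167.
C₂ = 4.494·[1 − (10.3822·0.111239 − 9.16136·0.0830167)/(1.22081)] = 4.494·0.676970 = 3.04230 mg/L.

3.042 mg/L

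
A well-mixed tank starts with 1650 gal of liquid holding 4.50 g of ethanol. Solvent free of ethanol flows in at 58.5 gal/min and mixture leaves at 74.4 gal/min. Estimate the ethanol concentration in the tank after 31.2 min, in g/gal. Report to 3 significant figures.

Let m(t) be the amount of ethanol. Volume: V(t) = V₀ + (Q_in − Q_out) t = 1650 − 15.900 t; V(31.2) = 1153.9 gal.
Solute balance: dm/dt = 0 − Q_out C = −Q_out m/V(t).
dm/m = −Q_out dt/(V₀ − 15.900 t); integrating gives ln(m/m₀) = −(Q_out/(Q_in−Q_out)) ln(V/V₀).
m = m₀ (V₀/V)^(Q_out/(Q_in−Q_out)) = 4.50 × (1650/1153.9)^(-4.6792) = 0.84428 g.
C = m/V = 0.84428/1153.9 = 0.00073166 g/gal.

0.000732 g/gal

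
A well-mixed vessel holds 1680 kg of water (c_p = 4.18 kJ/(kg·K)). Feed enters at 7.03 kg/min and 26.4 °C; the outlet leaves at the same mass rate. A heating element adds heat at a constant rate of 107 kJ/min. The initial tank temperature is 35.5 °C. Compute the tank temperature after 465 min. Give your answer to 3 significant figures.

M c_p dT/dt = ṁ c_p (T_in − T) + Q̇.
τ = M/ṁ = 238.98 min; T_ss = T_in + Q̇/(ṁ c_p) = 26.4 + 107/(7.03·4.18) = 30.041 °C.
This is linear first-order; T(t) = T_ss + (T₀ − T_ss) e^(−t/τ).
T(465) = 30.041 + (5.4587)·e^(−465/238.98) = 30.041 + (5.4587)·0.14287 = 30.821 °C.

30.8 °C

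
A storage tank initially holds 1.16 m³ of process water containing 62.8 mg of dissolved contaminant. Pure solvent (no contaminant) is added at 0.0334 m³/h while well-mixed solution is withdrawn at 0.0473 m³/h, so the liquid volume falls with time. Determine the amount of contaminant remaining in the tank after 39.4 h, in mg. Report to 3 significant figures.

Total volume: dV/dt = Q_in − Q_out = -0.013900 m³/h, so V(t) = 1.16 − 0.013900 t and V(39.4) = 0.61234 m³.
No contaminant enters, so dm/dt = −Q_out · (m/V).
Separate: dm/m = −Q_out dt/V(t) ⇒ ln(m/m₀) = −(Q_out/(Q_in−Q_out)) ln(V/V₀).
m = m₀ (V₀/V)^(Q_out/(Q_in−Q_out)) = 62.8 × (1.16/0.61234)^(-3.4029) = 7.1413 mg.

7.14 mg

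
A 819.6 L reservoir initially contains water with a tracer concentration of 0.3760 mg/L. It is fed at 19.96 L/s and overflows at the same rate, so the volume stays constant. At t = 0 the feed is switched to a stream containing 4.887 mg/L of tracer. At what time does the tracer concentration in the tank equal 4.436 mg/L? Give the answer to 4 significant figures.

94.56 s

Species balance on the tank: V dC/dt = Q(C_in − C), so τ = V/Q = 41.0621 s.
C(t) = C_in + (C₀ − C_in) e^(−t/τ). Set C = 4.436 and solve for t:
e^(−t/τ) = (C − C_in)/(C₀ − C_in) = (4.436 − 4.887)/(0.3760 − 4.887) = 0.0999778
t = −τ ln(…) = 41.0621 × 2.30281 = 94.5581 s.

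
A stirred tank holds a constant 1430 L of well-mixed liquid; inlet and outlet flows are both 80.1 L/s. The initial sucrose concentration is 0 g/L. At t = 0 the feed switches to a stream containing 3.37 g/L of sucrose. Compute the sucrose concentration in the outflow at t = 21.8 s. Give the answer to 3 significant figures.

Species balance on the tank: V dC/dt = Q(C_in − C).
So dC/dt = (C_in − C)/τ with τ = V/Q = 1430/80.1 = 17.853 s.
This is linear first-order; C(t) = C_in + (C₀ − C_in) e^(−t/τ).
C(21.8) = 3.37 + (0 − 3.37)·e^(−21.8/17.853) = 3.37 + (-3.3700)·0.29490 = 2.3762 g/L.

2.38 g/L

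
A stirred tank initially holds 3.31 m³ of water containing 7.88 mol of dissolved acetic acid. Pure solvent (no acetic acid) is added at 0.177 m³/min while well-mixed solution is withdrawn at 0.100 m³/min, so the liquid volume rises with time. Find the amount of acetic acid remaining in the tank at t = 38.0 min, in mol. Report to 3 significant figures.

Let m(t) be the amount of acetic acid. Volume: V(t) = V₀ + (Q_in − Q_out) t = 3.31 + 0.077000 t; V(38.0) = 6.2360 m³.
No acetic acid enters, so dm/dt = −Q_out · (m/V).
Separate: dm/m = −Q_out dt/V(t) ⇒ ln(m/m₀) = −(Q_out/(Q_in−Q_out)) ln(V/V₀).
m = m₀ (V₀/V)^(Q_out/(Q_in−Q_out)) = 7.88 × (3.31/6.2360)^(1.2987) = 3.4616 mol.

3.46 mol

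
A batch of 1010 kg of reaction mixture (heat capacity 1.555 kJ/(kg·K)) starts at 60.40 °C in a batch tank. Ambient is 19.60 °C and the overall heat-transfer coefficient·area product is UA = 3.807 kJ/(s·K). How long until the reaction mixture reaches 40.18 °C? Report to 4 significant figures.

282.3 s

M c_p dT/dt = −UA(T − T_amb).
τ = M c_p/UA = 412.543 s; T_ss = T_amb = 19.6000 °C.
T(t) = T_ss + (T₀ − T_ss)e^(−t/τ); set T = 40.18:
t = −τ ln[(T − T_ss)/(T₀ − T_ss)] = −412.543 · ln(0.504412) = 282.329 s.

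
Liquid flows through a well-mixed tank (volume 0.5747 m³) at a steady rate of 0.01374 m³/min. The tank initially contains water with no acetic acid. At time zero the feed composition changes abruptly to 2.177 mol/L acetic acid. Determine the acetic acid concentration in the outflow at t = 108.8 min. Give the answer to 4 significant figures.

2.016 mol/L

Mass balance on the solute (V constant): V dC/dt = Q(C_in − C).
Time constant τ = V/Q = 0.5747/0.01374 = 41.8268 min.
C approaches C_in exponentially: C(t) = C_in + (C₀ − C_in) e^(−t/τ).
C(108.8) = 2.177 + (0 − 2.177)·e^(−108.8/41.8268) = 2.177 + (-2.17700)·0.0741842 = 2.01550 mol/L.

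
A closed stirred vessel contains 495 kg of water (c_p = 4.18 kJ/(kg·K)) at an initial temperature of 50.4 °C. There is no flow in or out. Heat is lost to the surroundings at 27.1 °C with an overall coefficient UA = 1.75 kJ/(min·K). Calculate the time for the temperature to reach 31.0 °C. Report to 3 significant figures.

Energy balance: M c_p dT/dt = −UA(T − T_amb).
τ = M c_p/UA = 1182.3 min; T_ss = T_amb = 27.100 °C.
T(t) = T_ss + (T₀ − T_ss)e^(−t/τ); set T = 31.0:
t = −τ ln[(T − T_ss)/(T₀ − T_ss)] = −1182.3 · ln(0.16738) = 2113.4 min.

2110 min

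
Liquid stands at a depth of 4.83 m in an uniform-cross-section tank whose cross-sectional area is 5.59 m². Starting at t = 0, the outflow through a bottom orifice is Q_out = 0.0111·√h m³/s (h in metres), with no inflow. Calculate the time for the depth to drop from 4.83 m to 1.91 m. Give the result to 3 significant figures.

822 s

With no inflow, A dh/dt = −0.0111 √h.
∫ h^(−1/2) dh = −(0.0111/A) ∫ dt, giving 2√h = 2√h₀ − (0.0111/A) t.
t = 2A(√h₀ − √h)/0.0111 = 2·5.59·(√4.83 − √1.91)/0.0111
  = 11.180 × (2.1977 − 1.3820) / 0.0111 = 821.58 s.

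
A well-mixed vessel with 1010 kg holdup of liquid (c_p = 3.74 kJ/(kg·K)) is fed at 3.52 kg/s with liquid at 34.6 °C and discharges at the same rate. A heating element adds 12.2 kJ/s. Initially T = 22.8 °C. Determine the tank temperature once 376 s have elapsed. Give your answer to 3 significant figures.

32.1 °C

Heat balance on the well-mixed liquid: M c_p dT/dt = ṁ c_p (T_in − T) + 12.2.
τ = M/ṁ = 286.93 s; T_ss = T_in + Q̇/(ṁ c_p) = 34.6 + 12.2/(3.52·3.74) = 35.527 °C.
T approaches T_ss exponentially: T(t) = T_ss + (T₀ − T_ss) e^(−t/τ).
T(376) = 35.527 + (-12.727)·e^(−376/286.93) = 35.527 + (-12.727)·0.26971 = 32.094 °C.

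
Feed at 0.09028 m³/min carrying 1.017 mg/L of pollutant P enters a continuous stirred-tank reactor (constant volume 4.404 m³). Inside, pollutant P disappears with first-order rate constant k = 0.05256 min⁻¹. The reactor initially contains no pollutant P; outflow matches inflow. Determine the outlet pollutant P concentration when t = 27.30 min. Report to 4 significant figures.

0.2465 mg/L

V dC/dt = Q(C_in − C) − k V C.
This is linear with rate a = Q/V + k = 0.0730595 min⁻¹.
C_ss = Q C_in/(Q + kV) = 0.285357 mg/L; C(t) = C_ss + (C₀ − C_ss) e^(−a t).
C(27.30) = 0.285357 + (-0.285357)·e^(−0.0730595·27.30) = 0.285357 + (-0.285357)·0.136078 = 0.246526 mg/L.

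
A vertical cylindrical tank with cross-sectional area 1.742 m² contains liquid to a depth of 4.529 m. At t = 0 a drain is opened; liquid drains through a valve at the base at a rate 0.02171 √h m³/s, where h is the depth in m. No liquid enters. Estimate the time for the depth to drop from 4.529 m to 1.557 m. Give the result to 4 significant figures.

141.3 s

Volume balance on the tank: A dh/dt = −0.02171 √h.
Separate and integrate: 2(√h − √h₀) = −(0.02171/A) t.
t = 2A(√h₀ − √h)/0.02171 = 2·1.742·(√4.529 − √1.557)/0.02171
  = 3.48400 × (2.12814 − 1.24780) / 0.02171 = 141.277 s.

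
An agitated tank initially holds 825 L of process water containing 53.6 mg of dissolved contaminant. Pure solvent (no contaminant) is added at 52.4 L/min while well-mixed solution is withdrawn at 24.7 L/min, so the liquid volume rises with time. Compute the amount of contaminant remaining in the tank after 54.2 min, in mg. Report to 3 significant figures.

Let m(t) be the amount of contaminant. Volume: V(t) = V₀ + (Q_in − Q_out) t = 825 + 27.700 t; V(54.2) = 2326.3 L.
Solute balance: dm/dt = 0 − Q_out C = −Q_out m/V(t).
dm/m = −Q_out dt/(V₀ + 27.700 t); integrating gives ln(m/m₀) = −(Q_out/(Q_in−Q_out)) ln(V/V₀).
m = m₀ (V₀/V)^(Q_out/(Q_in−Q_out)) = 53.6 × (825/2326.3)^(0.89170) = 21.267 mg.

21.3 mg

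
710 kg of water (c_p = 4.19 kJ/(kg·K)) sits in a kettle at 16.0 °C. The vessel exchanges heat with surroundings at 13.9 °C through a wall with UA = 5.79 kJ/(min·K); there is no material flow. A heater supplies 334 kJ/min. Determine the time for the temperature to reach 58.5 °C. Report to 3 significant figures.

M c_p dT/dt = −UA(T − T_amb) + Q̇.
τ = M c_p/UA = 513.80 min; T_ss = T_amb + Q̇/UA = 13.9 + 334/5.79 = 71.586 °C.
T(t) = T_ss + (T₀ − T_ss)e^(−t/τ); set T = 58.5:
t = −τ ln[(T − T_ss)/(T₀ − T_ss)] = −513.80 · ln(0.23541) = 743.16 min.

743 min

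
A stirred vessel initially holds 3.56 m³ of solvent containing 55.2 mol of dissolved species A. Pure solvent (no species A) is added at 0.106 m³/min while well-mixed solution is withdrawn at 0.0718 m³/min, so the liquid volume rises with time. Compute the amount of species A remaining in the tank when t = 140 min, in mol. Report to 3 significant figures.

Let m(t) be the amount of species A. Volume: V(t) = V₀ + (Q_in − Q_out) t = 3.56 + 0.034200 t; V(140) = 8.3480 m³.
Species balance (pure solvent in): dm/dt = −Q_out · m/V(t).
dm/m = −Q_out dt/(V₀ + 0.034200 t); integrating gives ln(m/m₀) = −(Q_out/(Q_in−Q_out)) ln(V/V₀).
m = m₀ (V₀/V)^(Q_out/(Q_in−Q_out)) = 55.2 × (3.56/8.3480)^(2.0994) = 9.2231 mol.

9.22 mol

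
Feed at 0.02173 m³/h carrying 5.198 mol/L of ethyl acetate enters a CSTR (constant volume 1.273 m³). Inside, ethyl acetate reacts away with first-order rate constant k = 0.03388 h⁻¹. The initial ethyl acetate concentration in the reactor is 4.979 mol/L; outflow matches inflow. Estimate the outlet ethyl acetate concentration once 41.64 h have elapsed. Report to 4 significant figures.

2.130 mol/L

V dC/dt = Q(C_in − C) − k V C.
This is linear with rate a = Q/V + k = 0.0509499 h⁻¹.
C_ss = Q C_in/(Q + kV) = 1.74150 mol/L; C(t) = C_ss + (C₀ − C_ss) e^(−a t).
C(41.64) = 1.74150 + (3.23750)·e^(−0.0509499·41.64) = 1.74150 + (3.23750)·0.119845 = 2.12950 mol/L.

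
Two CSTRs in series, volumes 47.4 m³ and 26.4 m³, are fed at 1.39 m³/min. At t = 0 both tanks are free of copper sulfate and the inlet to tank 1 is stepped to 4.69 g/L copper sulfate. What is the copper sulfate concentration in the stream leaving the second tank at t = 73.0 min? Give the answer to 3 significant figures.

3.57 g/L

Each tank obeys Vᵢ dCᵢ/dt = Q(Cᵢ₋₁ − Cᵢ), so τᵢ = Vᵢ/Q.
τ₁ = 47.4/1.39 = 34.101 min; τ₂ = 26.4/1.39 = 18.993 min.
Solving the cascade with C₁(0)=C₂(0)=0 gives C₂(t) = C_in[1 − (τ₁ e^(−t/τ₁) − τ₂ e^(−t/τ₂))/(τ₁ − τ₂)].
At t = 73.0: e^(−t/τ₁) = 0.11757, e^(−t/τ₂) = 0.021417.
C₂ = 4.69·[1 − (34.101·0.11757 − 18.993·0.021417)/(15.108)] = 4.69·0.76155 = 3.5717 g/L.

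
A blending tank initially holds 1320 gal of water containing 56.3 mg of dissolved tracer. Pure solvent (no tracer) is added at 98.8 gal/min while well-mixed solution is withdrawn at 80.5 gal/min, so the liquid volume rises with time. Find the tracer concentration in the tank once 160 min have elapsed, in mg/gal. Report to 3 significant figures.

7.75e-05 mg/gal

Let m(t) be the amount of tracer. Volume: V(t) = V₀ + (Q_in − Q_out) t = 1320 + 18.300 t; V(160) = 4248.0 gal.
Species balance (pure solvent in): dm/dt = −Q_out · m/V(t).
dm/m = −Q_out dt/(V₀ + 18.300 t); integrating gives ln(m/m₀) = −(Q_out/(Q_in−Q_out)) ln(V/V₀).
m = m₀ (V₀/V)^(Q_out/(Q_in−Q_out)) = 56.3 × (1320/4248.0)^(4.3989) = 0.32929 mg.
C = m/V = 0.32929/4248.0 = 7.7516e-05 mg/gal.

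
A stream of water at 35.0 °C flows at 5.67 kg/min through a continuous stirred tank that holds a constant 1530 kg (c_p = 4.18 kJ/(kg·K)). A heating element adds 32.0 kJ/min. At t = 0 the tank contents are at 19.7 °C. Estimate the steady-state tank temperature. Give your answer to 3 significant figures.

36.4 °C

M c_p dT/dt = ṁ c_p (T_in − T) + Q̇.
At steady state dT/dt = 0 ⇒ T_ss = T_in + Q̇/(ṁ c_p) = 35.0 + 32.0/(5.67·4.18) = 36.350 °C.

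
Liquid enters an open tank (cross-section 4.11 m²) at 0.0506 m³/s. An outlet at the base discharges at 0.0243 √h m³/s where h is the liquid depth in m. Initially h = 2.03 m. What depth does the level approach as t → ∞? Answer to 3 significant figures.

4.34 m

Accumulation of liquid (constant cross-section A): A dh/dt = Q_in − 0.0243 √h. At steady state dh/dt = 0:
Q_in = 0.0243 √h_ss ⇒ √h_ss = 0.0506/0.0243 = 2.0823.
h_ss = 2.0823² = 4.3360 m. (Since h₀ = 2.03 m < h_ss, the level will rise toward this value.)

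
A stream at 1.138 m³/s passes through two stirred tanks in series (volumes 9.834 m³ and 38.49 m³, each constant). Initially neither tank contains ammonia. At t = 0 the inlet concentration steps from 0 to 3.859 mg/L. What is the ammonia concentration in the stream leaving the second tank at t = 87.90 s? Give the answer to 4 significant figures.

3.474 mg/L

Time constants: τᵢ = Vᵢ/Q for each well-mixed tank.
τ₁ = 9.834/1.138 = 8.64148 s; τ₂ = 38.49/1.138 = 33.8225 s.
Tank 1: C₁ = C_in(1 − e^(−t/τ₁)). Tank 2 (τ₁ ≠ τ₂): C₂ = C_in[1 − (τ₁ e^(−t/τ₁) − τ₂ e^(−t/τ₂))/(τ₁ − τ₂)].
At t = 87.90: e^(−t/τ₁) = 3.82306e-05, e^(−t/τ₂) = 0.0743581.
C₂ = 3.859·[1 − (8.64148·3.82306e-05 − 33.8225·0.0743581)/(-25.1810)] = 3.859·0.900137 = 3.47363 mg/L.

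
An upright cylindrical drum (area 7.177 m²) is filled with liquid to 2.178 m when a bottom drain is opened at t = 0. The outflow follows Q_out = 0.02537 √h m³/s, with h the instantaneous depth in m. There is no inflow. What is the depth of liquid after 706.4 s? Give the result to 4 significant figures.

A dh/dt = −Q_out = −0.02537 √h.
This is separable: 2 d(√h)/dt = −0.02537/A, so √h = √h₀ − (0.02537/(2A)) t.
√h = √2.178 − 0.02537·706.4/(2·7.177) = 1.47580 − 1.24853 = 0.227277.
h = 0.227277² = 0.0516549 m.

0.05165 m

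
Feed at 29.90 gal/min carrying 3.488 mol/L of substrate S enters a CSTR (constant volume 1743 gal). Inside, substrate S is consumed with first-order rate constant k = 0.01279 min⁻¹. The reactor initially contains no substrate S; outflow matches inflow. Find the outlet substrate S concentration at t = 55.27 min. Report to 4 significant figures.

Species balance: V dC/dt = Q C_in − Q C − k V C.
dC/dt = (Q/V) C_in − (Q/V + k) C; effective rate a = Q/V + k = 0.0171543 + 0.01279 = 0.0299443 min⁻¹.
C_ss = Q C_in/(Q + kV) = 1.99818 mol/L; C(t) = C_ss + (C₀ − C_ss) e^(−a t).
C(55.27) = 1.99818 + (-1.99818)·e^(−0.0299443·55.27) = 1.99818 + (-1.99818)·0.191088 = 1.61636 mol/L.

1.616 mol/L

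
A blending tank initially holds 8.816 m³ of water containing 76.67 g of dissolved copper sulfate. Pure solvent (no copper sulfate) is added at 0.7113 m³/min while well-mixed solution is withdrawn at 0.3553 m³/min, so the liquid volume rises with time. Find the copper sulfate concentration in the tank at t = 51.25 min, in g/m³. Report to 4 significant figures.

Total volume: dV/dt = Q_in − Q_out = 0.356000 m³/min, so V(t) = 8.816 + 0.356000 t and V(51.25) = 27.0610 m³.
Solute balance: dm/dt = 0 − Q_out C = −Q_out m/V(t).
Separate: dm/m = −Q_out dt/V(t) ⇒ ln(m/m₀) = −(Q_out/(Q_in−Q_out)) ln(V/V₀).
m = m₀ (V₀/V)^(Q_out/(Q_in−Q_out)) = 76.67 × (8.816/27.0610)^(0.998034) = 25.0329 g.
C = m/V = 25.0329/27.0610 = 0.925054 g/m³.

0.9251 g/m³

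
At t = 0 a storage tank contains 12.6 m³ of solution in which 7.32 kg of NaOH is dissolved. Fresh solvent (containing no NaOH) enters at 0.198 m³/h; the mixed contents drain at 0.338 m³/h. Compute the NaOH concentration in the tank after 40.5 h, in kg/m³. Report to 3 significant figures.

Total volume: dV/dt = Q_in − Q_out = -0.14000 m³/h, so V(t) = 12.6 − 0.14000 t and V(40.5) = 6.9300 m³.
Species balance (pure solvent in): dm/dt = −Q_out · m/V(t).
dm/m = −Q_out dt/(V₀ − 0.14000 t); integrating gives ln(m/m₀) = −(Q_out/(Q_in−Q_out)) ln(V/V₀).
m = m₀ (V₀/V)^(Q_out/(Q_in−Q_out)) = 7.32 × (12.6/6.9300)^(-2.4143) = 1.7285 kg.
C = m/V = 1.7285/6.9300 = 0.24942 kg/m³.

0.249 kg/m³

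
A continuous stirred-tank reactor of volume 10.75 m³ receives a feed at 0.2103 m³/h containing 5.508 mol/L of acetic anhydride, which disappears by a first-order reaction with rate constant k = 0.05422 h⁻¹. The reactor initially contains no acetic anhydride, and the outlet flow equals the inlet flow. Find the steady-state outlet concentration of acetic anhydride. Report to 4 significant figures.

1.460 mol/L

V dC/dt = Q(C_in − C) − k V C.
At steady state: 0 = Q C_in − (Q + kV) C_ss, so C_ss = Q C_in/(Q + kV).
C_ss = 0.2103·5.508/(0.2103 + 0.05422·10.75) = 1.15833/0.793165 = 1.46039 mol/L.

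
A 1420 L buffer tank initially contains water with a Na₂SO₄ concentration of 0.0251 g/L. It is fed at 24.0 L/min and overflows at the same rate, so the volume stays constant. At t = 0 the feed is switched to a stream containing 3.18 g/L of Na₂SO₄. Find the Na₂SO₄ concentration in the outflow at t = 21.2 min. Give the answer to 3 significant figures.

Mass balance on the solute (V constant): V dC/dt = Q(C_in − C).
So dC/dt = (C_in − C)/τ with τ = V/Q = 1420/24.0 = 59.167 min.
Integrating: C(t) = C_in + (C₀ − C_in) e^(−t/τ).
C(21.2) = 3.18 + (0.0251 − 3.18)·e^(−21.2/59.167) = 3.18 + (-3.1549)·0.69886 = 0.97518 g/L.

0.975 g/L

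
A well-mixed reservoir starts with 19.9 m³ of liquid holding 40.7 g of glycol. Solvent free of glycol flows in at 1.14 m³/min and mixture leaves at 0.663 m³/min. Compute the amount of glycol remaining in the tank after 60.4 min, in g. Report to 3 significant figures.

11.7 g

Total volume: dV/dt = Q_in − Q_out = 0.47700 m³/min, so V(t) = 19.9 + 0.47700 t and V(60.4) = 48.711 m³.
Species balance (pure solvent in): dm/dt = −Q_out · m/V(t).
dm/m = −Q_out dt/(V₀ + 0.47700 t); integrating gives ln(m/m₀) = −(Q_out/(Q_in−Q_out)) ln(V/V₀).
m = m₀ (V₀/V)^(Q_out/(Q_in−Q_out)) = 40.7 × (19.9/48.711)^(1.3899) = 11.728 g.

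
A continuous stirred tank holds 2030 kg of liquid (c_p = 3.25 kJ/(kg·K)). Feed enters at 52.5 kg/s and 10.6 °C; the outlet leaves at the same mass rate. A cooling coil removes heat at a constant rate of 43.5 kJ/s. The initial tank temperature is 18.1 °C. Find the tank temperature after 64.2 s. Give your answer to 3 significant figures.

11.8 °C

M c_p dT/dt = ṁ c_p (T_in − T) − Q̇.
Rearrange: dT/dt = (T_ss − T)/τ with τ = M/ṁ = 38.667 s and T_ss = T_in − Q̇/(ṁ c_p) = 10.345 °C.
Integrating: T(t) = T_ss + (T₀ − T_ss) e^(−t/τ).
T(64.2) = 10.345 + (7.7549)·e^(−64.2/38.667) = 10.345 + (7.7549)·0.19007 = 11.819 °C.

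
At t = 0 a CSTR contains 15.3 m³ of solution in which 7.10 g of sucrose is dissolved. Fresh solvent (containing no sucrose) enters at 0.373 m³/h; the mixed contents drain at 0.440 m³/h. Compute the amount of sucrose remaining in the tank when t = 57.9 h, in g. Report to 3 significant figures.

1.04 g

Total volume: dV/dt = Q_in − Q_out = -0.067000 m³/h, so V(t) = 15.3 − 0.067000 t and V(57.9) = 11.421 m³.
Species balance (pure solvent in): dm/dt = −Q_out · m/V(t).
Separate: dm/m = −Q_out dt/V(t) ⇒ ln(m/m₀) = −(Q_out/(Q_in−Q_out)) ln(V/V₀).
m = m₀ (V₀/V)^(Q_out/(Q_in−Q_out)) = 7.10 × (15.3/11.421)^(-6.5672) = 1.0405 g.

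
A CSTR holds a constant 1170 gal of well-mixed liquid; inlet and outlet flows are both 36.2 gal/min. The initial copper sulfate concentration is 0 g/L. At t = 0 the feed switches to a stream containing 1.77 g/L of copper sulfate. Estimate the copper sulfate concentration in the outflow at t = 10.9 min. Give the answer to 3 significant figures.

0.507 g/L

Accumulation = in − out for the solute gives V dC/dt = Q(C_in − C).
Rewrite as dC/dt + C/τ = C_in/τ, τ = V/Q = 32.320 min.
Integrating: C(t) = C_in + (C₀ − C_in) e^(−t/τ).
C(10.9) = 1.77 + (0 − 1.77)·e^(−10.9/32.320) = 1.77 + (-1.7700)·0.71373 = 0.50669 g/L.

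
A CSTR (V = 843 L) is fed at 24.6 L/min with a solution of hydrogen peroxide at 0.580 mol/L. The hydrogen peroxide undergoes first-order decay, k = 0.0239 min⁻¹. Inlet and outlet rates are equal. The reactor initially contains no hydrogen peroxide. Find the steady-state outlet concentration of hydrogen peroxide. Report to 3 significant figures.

0.319 mol/L

Species balance: V dC/dt = Q C_in − Q C − k V C.
At steady state: 0 = Q C_in − (Q + kV) C_ss, so C_ss = Q C_in/(Q + kV).
C_ss = 24.6·0.580/(24.6 + 0.0239·843) = 14.268/44.748 = 0.31885 mol/L.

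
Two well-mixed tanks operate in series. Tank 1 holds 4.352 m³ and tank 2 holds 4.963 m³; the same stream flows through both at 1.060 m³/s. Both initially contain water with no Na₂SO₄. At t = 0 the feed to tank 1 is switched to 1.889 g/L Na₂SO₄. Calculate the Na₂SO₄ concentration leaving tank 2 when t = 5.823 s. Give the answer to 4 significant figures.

0.7228 g/L

Species balance on tank i: dCᵢ/dt = (Cᵢ₋₁ − Cᵢ)/τᵢ with τᵢ = Vᵢ/Q.
τ₁ = 4.352/1.060 = 4.10566 s; τ₂ = 4.963/1.060 = 4.68208 s.
Tank 1: C₁ = C_in(1 − e^(−t/τ₁)). Tank 2 (τ₁ ≠ τ₂): C₂ = C_in[1 − (τ₁ e^(−t/τ₁) − τ₂ e^(−t/τ₂))/(τ₁ − τ₂)].
At t = 5.823: e^(−t/τ₁) = 0.242129, e^(−t/τ₂) = 0.288321.
C₂ = 1.889·[1 − (4.10566·0.242129 − 4.68208·0.288321)/(-0.576415)] = 1.889·0.382659 = 0.722843 g/L.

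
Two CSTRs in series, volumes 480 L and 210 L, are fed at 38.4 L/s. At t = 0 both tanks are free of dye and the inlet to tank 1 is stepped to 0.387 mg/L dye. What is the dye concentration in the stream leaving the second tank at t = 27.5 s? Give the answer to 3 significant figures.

0.313 mg/L

Time constants: τᵢ = Vᵢ/Q for each well-mixed tank.
τ₁ = 480/38.4 = 12.500 s; τ₂ = 210/38.4 = 5.4688 s.
Solving the cascade with C₁(0)=C₂(0)=0 gives C₂(t) = C_in[1 − (τ₁ e^(−t/τ₁) − τ₂ e^(−t/τ₂))/(τ₁ − τ₂)].
At t = 27.5: e^(−t/τ₁) = 0.11080, e^(−t/τ₂) = 0.0065482.
C₂ = 0.387·[1 − (12.500·0.11080 − 5.4688·0.0065482)/(7.0312)] = 0.387·0.80811 = 0.31274 mg/L.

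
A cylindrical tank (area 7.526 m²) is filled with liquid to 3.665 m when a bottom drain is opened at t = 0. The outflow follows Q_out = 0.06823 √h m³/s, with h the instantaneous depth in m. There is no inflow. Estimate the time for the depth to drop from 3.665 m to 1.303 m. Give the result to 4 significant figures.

Accumulation of liquid (constant cross-section A): A dh/dt = −0.06823 √h.
This is separable: 2 d(√h)/dt = −0.06823/A, so √h = √h₀ − (0.06823/(2A)) t.
t = 2A(√h₀ − √h)/0.06823 = 2·7.526·(√3.665 − √1.303)/0.06823
  = 15.0520 × (1.91442 − 1.14149) / 0.06823 = 170.513 s.

170.5 s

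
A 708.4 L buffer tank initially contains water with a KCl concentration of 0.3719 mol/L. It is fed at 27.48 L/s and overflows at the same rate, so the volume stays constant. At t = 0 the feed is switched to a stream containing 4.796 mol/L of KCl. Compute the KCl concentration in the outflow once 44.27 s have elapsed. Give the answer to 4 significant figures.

4.002 mol/L

Transient balance on the dissolved component: V dC/dt = Q(C_in − C).
Rewrite as dC/dt + C/τ = C_in/τ, τ = V/Q = 25.7787 s.
This is linear first-order; C(t) = C_in + (C₀ − C_in) e^(−t/τ).
C(44.27) = 4.796 + (0.3719 − 4.796)·e^(−44.27/25.7787) = 4.796 + (-4.42410)·0.179549 = 4.00166 mol/L.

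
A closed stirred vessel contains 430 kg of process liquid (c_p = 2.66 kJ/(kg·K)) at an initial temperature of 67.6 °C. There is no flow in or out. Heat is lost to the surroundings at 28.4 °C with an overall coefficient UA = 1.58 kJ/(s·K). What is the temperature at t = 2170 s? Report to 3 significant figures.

Lumped-capacitance energy balance: M c_p dT/dt = UA(T_amb − T).
dT/dt = (T_ss − T)/τ with T_ss = T_amb = 28.400 °C, τ = M c_p/UA = 430·2.66/1.58 = 723.92 s.
T approaches T_ss exponentially: T(t) = T_ss + (T₀ − T_ss) e^(−t/τ).
T(2170) = 28.400 + (39.200)·0.049909 = 30.356 °C.

30.4 °C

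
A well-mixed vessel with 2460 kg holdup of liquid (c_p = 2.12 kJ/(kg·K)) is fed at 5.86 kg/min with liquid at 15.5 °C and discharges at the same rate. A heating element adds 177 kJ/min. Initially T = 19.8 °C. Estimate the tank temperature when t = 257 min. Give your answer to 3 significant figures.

24.4 °C

Unsteady energy balance on the tank contents: M c_p dT/dt = ṁ c_p (T_in − T) + 177.
τ = M/ṁ = 419.80 min; T_ss = T_in + Q̇/(ṁ c_p) = 15.5 + 177/(5.86·2.12) = 29.748 °C.
T approaches T_ss exponentially: T(t) = T_ss + (T₀ − T_ss) e^(−t/τ).
T(257) = 29.748 + (-9.9475)·e^(−257/419.80) = 29.748 + (-9.9475)·0.54216 = 24.354 °C.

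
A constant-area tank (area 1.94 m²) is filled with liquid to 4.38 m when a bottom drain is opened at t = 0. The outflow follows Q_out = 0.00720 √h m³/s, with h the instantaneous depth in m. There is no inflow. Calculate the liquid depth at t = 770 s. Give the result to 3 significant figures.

0.441 m

Volume balance on the tank: A dh/dt = −0.00720 √h.
Separate and integrate: 2(√h − √h₀) = −(0.00720/A) t.
√h = √4.38 − 0.00720·770/(2·1.94) = 2.0928 − 1.4289 = 0.66398.
h = 0.66398² = 0.44087 m.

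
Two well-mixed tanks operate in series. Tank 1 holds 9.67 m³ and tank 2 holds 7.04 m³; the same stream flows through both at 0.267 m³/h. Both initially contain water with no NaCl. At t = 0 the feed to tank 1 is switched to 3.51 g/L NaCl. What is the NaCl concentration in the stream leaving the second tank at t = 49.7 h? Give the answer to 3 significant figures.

1.66 g/L

Time constants: τᵢ = Vᵢ/Q for each well-mixed tank.
τ₁ = 9.67/0.267 = 36.217 h; τ₂ = 7.04/0.267 = 26.367 h.
Tank 1: C₁ = C_in(1 − e^(−t/τ₁)). Tank 2 (τ₁ ≠ τ₂): C₂ = C_in[1 − (τ₁ e^(−t/τ₁) − τ₂ e^(−t/τ₂))/(τ₁ − τ₂)].
At t = 49.7: e^(−t/τ₁) = 0.25353, e^(−t/τ₂) = 0.15184.
C₂ = 3.51·[1 − (36.217·0.25353 − 26.367·0.15184)/(9.8502)] = 3.51·0.47427 = 1.6647 g/L.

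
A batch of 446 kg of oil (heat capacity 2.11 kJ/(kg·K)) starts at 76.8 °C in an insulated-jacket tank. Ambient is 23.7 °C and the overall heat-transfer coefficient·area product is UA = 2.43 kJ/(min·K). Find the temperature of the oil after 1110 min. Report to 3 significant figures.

M c_p dT/dt = −UA(T − T_amb).
dT/dt = (T_ss − T)/τ with T_ss = T_amb = 23.700 °C, τ = M c_p/UA = 446·2.11/2.43 = 387.27 min.
This is linear first-order; T(t) = T_ss + (T₀ − T_ss) e^(−t/τ).
T(1110) = 23.700 + (53.100)·0.056913 = 26.722 °C.

26.7 °C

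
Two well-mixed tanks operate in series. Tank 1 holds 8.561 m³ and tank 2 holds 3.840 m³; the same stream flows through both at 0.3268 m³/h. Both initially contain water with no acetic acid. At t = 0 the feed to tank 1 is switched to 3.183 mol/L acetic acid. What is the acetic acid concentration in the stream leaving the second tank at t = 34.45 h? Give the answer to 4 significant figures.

Each tank obeys Vᵢ dCᵢ/dt = Q(Cᵢ₋₁ − Cᵢ), so τᵢ = Vᵢ/Q.
τ₁ = 8.561/0.3268 = 26.1965 h; τ₂ = 3.840/0.3268 = 11.7503 h.
Tank 1: C₁ = C_in(1 − e^(−t/τ₁)). Tank 2 (τ₁ ≠ τ₂): C₂ = C_in[1 − (τ₁ e^(−t/τ₁) − τ₂ e^(−t/τ₂))/(τ₁ − τ₂)].
At t = 34.45: e^(−t/τ₁) = 0.268457, e^(−t/τ₂) = 0.0532990.
C₂ = 3.183·[1 − (26.1965·0.268457 − 11.7503·0.0532990)/(14.4461)] = 3.183·0.556536 = 1.77145 mol/L.

1.771 mol/L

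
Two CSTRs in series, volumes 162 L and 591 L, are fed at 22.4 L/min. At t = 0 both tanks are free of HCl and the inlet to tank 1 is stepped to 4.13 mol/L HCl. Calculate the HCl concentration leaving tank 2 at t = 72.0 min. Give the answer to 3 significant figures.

Each tank obeys Vᵢ dCᵢ/dt = Q(Cᵢ₋₁ − Cᵢ), so τᵢ = Vᵢ/Q.
τ₁ = 162/22.4 = 7.2321 min; τ₂ = 591/22.4 = 26.384 min.
Tank 1: C₁ = C_in(1 − e^(−t/τ₁)). Tank 2 (τ₁ ≠ τ₂): C₂ = C_in[1 − (τ₁ e^(−t/τ₁) − τ₂ e^(−t/τ₂))/(τ₁ − τ₂)].
At t = 72.0: e^(−t/τ₁) = 4.7463e-05, e^(−t/τ₂) = 0.065289.
C₂ = 4.13·[1 − (7.2321·4.7463e-05 − 26.384·0.065289)/(-19.152)] = 4.13·0.91007 = 3.7586 mol/L.

3.76 mol/L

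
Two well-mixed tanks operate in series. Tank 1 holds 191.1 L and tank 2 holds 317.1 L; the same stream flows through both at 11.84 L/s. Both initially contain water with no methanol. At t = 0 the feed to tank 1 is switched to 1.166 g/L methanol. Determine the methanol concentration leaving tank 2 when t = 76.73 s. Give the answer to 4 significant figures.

1.014 g/L

Each tank obeys Vᵢ dCᵢ/dt = Q(Cᵢ₋₁ − Cᵢ), so τᵢ = Vᵢ/Q.
τ₁ = 191.1/11.84 = 16.1402 s; τ₂ = 317.1/11.84 = 26.7821 s.
Solving the cascade with C₁(0)=C₂(0)=0 gives C₂(t) = C_in[1 − (τ₁ e^(−t/τ₁) − τ₂ e^(−t/τ₂))/(τ₁ − τ₂)].
At t = 76.73: e^(−t/τ₁) = 0.00861744, e^(−t/τ₂) = 0.0569846.
C₂ = 1.166·[1 − (16.1402·0.00861744 − 26.7821·0.0569846)/(-10.6419)] = 1.166·0.869658 = 1.01402 g/L.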